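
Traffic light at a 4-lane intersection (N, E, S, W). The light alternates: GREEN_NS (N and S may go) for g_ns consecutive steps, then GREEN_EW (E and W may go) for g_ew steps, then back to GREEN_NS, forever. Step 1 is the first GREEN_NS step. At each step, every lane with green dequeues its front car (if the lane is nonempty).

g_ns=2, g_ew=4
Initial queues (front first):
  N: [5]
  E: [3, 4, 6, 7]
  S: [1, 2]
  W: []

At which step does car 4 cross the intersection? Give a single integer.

Step 1 [NS]: N:car5-GO,E:wait,S:car1-GO,W:wait | queues: N=0 E=4 S=1 W=0
Step 2 [NS]: N:empty,E:wait,S:car2-GO,W:wait | queues: N=0 E=4 S=0 W=0
Step 3 [EW]: N:wait,E:car3-GO,S:wait,W:empty | queues: N=0 E=3 S=0 W=0
Step 4 [EW]: N:wait,E:car4-GO,S:wait,W:empty | queues: N=0 E=2 S=0 W=0
Step 5 [EW]: N:wait,E:car6-GO,S:wait,W:empty | queues: N=0 E=1 S=0 W=0
Step 6 [EW]: N:wait,E:car7-GO,S:wait,W:empty | queues: N=0 E=0 S=0 W=0
Car 4 crosses at step 4

4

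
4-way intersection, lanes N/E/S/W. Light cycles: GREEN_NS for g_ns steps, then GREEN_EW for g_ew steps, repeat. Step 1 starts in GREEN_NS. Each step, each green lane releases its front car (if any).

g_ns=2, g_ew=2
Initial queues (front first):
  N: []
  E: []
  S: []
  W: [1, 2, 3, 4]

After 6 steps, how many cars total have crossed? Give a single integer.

Answer: 2

Derivation:
Step 1 [NS]: N:empty,E:wait,S:empty,W:wait | queues: N=0 E=0 S=0 W=4
Step 2 [NS]: N:empty,E:wait,S:empty,W:wait | queues: N=0 E=0 S=0 W=4
Step 3 [EW]: N:wait,E:empty,S:wait,W:car1-GO | queues: N=0 E=0 S=0 W=3
Step 4 [EW]: N:wait,E:empty,S:wait,W:car2-GO | queues: N=0 E=0 S=0 W=2
Step 5 [NS]: N:empty,E:wait,S:empty,W:wait | queues: N=0 E=0 S=0 W=2
Step 6 [NS]: N:empty,E:wait,S:empty,W:wait | queues: N=0 E=0 S=0 W=2
Cars crossed by step 6: 2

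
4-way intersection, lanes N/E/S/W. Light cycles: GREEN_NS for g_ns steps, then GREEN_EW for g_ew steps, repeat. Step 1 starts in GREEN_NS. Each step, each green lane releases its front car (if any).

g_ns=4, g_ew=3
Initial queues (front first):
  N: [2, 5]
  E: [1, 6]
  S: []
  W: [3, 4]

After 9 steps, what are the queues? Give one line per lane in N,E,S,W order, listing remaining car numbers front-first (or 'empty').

Step 1 [NS]: N:car2-GO,E:wait,S:empty,W:wait | queues: N=1 E=2 S=0 W=2
Step 2 [NS]: N:car5-GO,E:wait,S:empty,W:wait | queues: N=0 E=2 S=0 W=2
Step 3 [NS]: N:empty,E:wait,S:empty,W:wait | queues: N=0 E=2 S=0 W=2
Step 4 [NS]: N:empty,E:wait,S:empty,W:wait | queues: N=0 E=2 S=0 W=2
Step 5 [EW]: N:wait,E:car1-GO,S:wait,W:car3-GO | queues: N=0 E=1 S=0 W=1
Step 6 [EW]: N:wait,E:car6-GO,S:wait,W:car4-GO | queues: N=0 E=0 S=0 W=0

N: empty
E: empty
S: empty
W: empty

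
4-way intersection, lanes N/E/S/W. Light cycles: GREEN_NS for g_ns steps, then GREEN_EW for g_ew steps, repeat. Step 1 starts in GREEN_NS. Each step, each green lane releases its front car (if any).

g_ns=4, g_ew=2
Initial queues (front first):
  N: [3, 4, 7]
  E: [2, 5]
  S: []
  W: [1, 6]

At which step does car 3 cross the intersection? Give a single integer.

Step 1 [NS]: N:car3-GO,E:wait,S:empty,W:wait | queues: N=2 E=2 S=0 W=2
Step 2 [NS]: N:car4-GO,E:wait,S:empty,W:wait | queues: N=1 E=2 S=0 W=2
Step 3 [NS]: N:car7-GO,E:wait,S:empty,W:wait | queues: N=0 E=2 S=0 W=2
Step 4 [NS]: N:empty,E:wait,S:empty,W:wait | queues: N=0 E=2 S=0 W=2
Step 5 [EW]: N:wait,E:car2-GO,S:wait,W:car1-GO | queues: N=0 E=1 S=0 W=1
Step 6 [EW]: N:wait,E:car5-GO,S:wait,W:car6-GO | queues: N=0 E=0 S=0 W=0
Car 3 crosses at step 1

1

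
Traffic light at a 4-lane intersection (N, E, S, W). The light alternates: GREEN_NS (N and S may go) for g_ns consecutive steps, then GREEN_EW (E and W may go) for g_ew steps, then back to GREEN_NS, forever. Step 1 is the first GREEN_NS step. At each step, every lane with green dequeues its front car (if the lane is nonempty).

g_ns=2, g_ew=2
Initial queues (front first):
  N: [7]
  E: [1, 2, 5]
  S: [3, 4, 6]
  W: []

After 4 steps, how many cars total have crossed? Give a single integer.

Answer: 5

Derivation:
Step 1 [NS]: N:car7-GO,E:wait,S:car3-GO,W:wait | queues: N=0 E=3 S=2 W=0
Step 2 [NS]: N:empty,E:wait,S:car4-GO,W:wait | queues: N=0 E=3 S=1 W=0
Step 3 [EW]: N:wait,E:car1-GO,S:wait,W:empty | queues: N=0 E=2 S=1 W=0
Step 4 [EW]: N:wait,E:car2-GO,S:wait,W:empty | queues: N=0 E=1 S=1 W=0
Cars crossed by step 4: 5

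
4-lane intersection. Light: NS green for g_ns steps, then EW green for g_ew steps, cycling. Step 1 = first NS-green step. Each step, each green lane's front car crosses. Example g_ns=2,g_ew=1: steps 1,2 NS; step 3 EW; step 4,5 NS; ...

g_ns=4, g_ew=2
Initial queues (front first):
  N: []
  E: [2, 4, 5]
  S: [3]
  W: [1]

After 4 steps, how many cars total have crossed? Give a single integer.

Answer: 1

Derivation:
Step 1 [NS]: N:empty,E:wait,S:car3-GO,W:wait | queues: N=0 E=3 S=0 W=1
Step 2 [NS]: N:empty,E:wait,S:empty,W:wait | queues: N=0 E=3 S=0 W=1
Step 3 [NS]: N:empty,E:wait,S:empty,W:wait | queues: N=0 E=3 S=0 W=1
Step 4 [NS]: N:empty,E:wait,S:empty,W:wait | queues: N=0 E=3 S=0 W=1
Cars crossed by step 4: 1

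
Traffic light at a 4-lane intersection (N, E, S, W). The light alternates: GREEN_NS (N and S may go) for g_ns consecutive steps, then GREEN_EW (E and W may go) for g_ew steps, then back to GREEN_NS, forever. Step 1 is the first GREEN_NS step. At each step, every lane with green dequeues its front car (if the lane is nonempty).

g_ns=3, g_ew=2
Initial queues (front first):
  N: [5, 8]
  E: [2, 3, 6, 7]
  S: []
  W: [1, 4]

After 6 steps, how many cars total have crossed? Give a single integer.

Step 1 [NS]: N:car5-GO,E:wait,S:empty,W:wait | queues: N=1 E=4 S=0 W=2
Step 2 [NS]: N:car8-GO,E:wait,S:empty,W:wait | queues: N=0 E=4 S=0 W=2
Step 3 [NS]: N:empty,E:wait,S:empty,W:wait | queues: N=0 E=4 S=0 W=2
Step 4 [EW]: N:wait,E:car2-GO,S:wait,W:car1-GO | queues: N=0 E=3 S=0 W=1
Step 5 [EW]: N:wait,E:car3-GO,S:wait,W:car4-GO | queues: N=0 E=2 S=0 W=0
Step 6 [NS]: N:empty,E:wait,S:empty,W:wait | queues: N=0 E=2 S=0 W=0
Cars crossed by step 6: 6

Answer: 6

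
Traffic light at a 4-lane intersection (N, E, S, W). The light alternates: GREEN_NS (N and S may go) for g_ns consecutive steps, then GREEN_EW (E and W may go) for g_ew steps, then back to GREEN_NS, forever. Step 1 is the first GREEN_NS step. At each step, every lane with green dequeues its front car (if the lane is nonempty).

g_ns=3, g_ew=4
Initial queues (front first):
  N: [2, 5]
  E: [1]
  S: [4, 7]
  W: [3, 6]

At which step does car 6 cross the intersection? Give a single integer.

Step 1 [NS]: N:car2-GO,E:wait,S:car4-GO,W:wait | queues: N=1 E=1 S=1 W=2
Step 2 [NS]: N:car5-GO,E:wait,S:car7-GO,W:wait | queues: N=0 E=1 S=0 W=2
Step 3 [NS]: N:empty,E:wait,S:empty,W:wait | queues: N=0 E=1 S=0 W=2
Step 4 [EW]: N:wait,E:car1-GO,S:wait,W:car3-GO | queues: N=0 E=0 S=0 W=1
Step 5 [EW]: N:wait,E:empty,S:wait,W:car6-GO | queues: N=0 E=0 S=0 W=0
Car 6 crosses at step 5

5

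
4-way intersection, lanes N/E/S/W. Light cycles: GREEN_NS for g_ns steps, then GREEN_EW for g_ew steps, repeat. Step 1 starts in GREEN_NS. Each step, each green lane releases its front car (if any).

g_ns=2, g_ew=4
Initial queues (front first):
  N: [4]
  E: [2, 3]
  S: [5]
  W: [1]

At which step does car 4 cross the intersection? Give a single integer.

Step 1 [NS]: N:car4-GO,E:wait,S:car5-GO,W:wait | queues: N=0 E=2 S=0 W=1
Step 2 [NS]: N:empty,E:wait,S:empty,W:wait | queues: N=0 E=2 S=0 W=1
Step 3 [EW]: N:wait,E:car2-GO,S:wait,W:car1-GO | queues: N=0 E=1 S=0 W=0
Step 4 [EW]: N:wait,E:car3-GO,S:wait,W:empty | queues: N=0 E=0 S=0 W=0
Car 4 crosses at step 1

1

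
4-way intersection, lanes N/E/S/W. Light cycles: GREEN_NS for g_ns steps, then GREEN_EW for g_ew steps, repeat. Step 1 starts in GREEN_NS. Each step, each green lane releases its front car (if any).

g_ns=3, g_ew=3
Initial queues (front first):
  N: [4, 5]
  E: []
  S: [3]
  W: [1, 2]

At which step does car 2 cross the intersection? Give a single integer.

Step 1 [NS]: N:car4-GO,E:wait,S:car3-GO,W:wait | queues: N=1 E=0 S=0 W=2
Step 2 [NS]: N:car5-GO,E:wait,S:empty,W:wait | queues: N=0 E=0 S=0 W=2
Step 3 [NS]: N:empty,E:wait,S:empty,W:wait | queues: N=0 E=0 S=0 W=2
Step 4 [EW]: N:wait,E:empty,S:wait,W:car1-GO | queues: N=0 E=0 S=0 W=1
Step 5 [EW]: N:wait,E:empty,S:wait,W:car2-GO | queues: N=0 E=0 S=0 W=0
Car 2 crosses at step 5

5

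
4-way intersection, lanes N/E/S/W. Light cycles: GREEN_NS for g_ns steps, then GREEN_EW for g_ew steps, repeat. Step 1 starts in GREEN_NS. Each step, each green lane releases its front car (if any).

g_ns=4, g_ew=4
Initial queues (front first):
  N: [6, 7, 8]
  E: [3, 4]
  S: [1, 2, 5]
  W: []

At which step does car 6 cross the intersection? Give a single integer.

Step 1 [NS]: N:car6-GO,E:wait,S:car1-GO,W:wait | queues: N=2 E=2 S=2 W=0
Step 2 [NS]: N:car7-GO,E:wait,S:car2-GO,W:wait | queues: N=1 E=2 S=1 W=0
Step 3 [NS]: N:car8-GO,E:wait,S:car5-GO,W:wait | queues: N=0 E=2 S=0 W=0
Step 4 [NS]: N:empty,E:wait,S:empty,W:wait | queues: N=0 E=2 S=0 W=0
Step 5 [EW]: N:wait,E:car3-GO,S:wait,W:empty | queues: N=0 E=1 S=0 W=0
Step 6 [EW]: N:wait,E:car4-GO,S:wait,W:empty | queues: N=0 E=0 S=0 W=0
Car 6 crosses at step 1

1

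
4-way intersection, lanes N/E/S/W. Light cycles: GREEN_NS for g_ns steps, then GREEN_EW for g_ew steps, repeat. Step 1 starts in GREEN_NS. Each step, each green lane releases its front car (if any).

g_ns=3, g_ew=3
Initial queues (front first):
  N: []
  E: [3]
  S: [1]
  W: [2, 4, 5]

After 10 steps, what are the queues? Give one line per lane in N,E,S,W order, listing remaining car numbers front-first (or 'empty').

Step 1 [NS]: N:empty,E:wait,S:car1-GO,W:wait | queues: N=0 E=1 S=0 W=3
Step 2 [NS]: N:empty,E:wait,S:empty,W:wait | queues: N=0 E=1 S=0 W=3
Step 3 [NS]: N:empty,E:wait,S:empty,W:wait | queues: N=0 E=1 S=0 W=3
Step 4 [EW]: N:wait,E:car3-GO,S:wait,W:car2-GO | queues: N=0 E=0 S=0 W=2
Step 5 [EW]: N:wait,E:empty,S:wait,W:car4-GO | queues: N=0 E=0 S=0 W=1
Step 6 [EW]: N:wait,E:empty,S:wait,W:car5-GO | queues: N=0 E=0 S=0 W=0

N: empty
E: empty
S: empty
W: empty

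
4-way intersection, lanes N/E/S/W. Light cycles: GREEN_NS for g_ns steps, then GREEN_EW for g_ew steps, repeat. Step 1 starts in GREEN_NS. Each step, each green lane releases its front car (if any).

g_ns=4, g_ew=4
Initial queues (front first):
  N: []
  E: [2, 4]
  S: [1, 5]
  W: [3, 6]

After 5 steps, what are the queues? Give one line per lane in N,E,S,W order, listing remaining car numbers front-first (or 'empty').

Step 1 [NS]: N:empty,E:wait,S:car1-GO,W:wait | queues: N=0 E=2 S=1 W=2
Step 2 [NS]: N:empty,E:wait,S:car5-GO,W:wait | queues: N=0 E=2 S=0 W=2
Step 3 [NS]: N:empty,E:wait,S:empty,W:wait | queues: N=0 E=2 S=0 W=2
Step 4 [NS]: N:empty,E:wait,S:empty,W:wait | queues: N=0 E=2 S=0 W=2
Step 5 [EW]: N:wait,E:car2-GO,S:wait,W:car3-GO | queues: N=0 E=1 S=0 W=1

N: empty
E: 4
S: empty
W: 6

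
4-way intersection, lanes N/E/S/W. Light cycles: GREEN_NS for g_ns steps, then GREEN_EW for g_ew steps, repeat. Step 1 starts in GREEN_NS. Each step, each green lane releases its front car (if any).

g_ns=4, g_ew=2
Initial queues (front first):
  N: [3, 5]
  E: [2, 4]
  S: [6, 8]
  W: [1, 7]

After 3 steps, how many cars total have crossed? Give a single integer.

Answer: 4

Derivation:
Step 1 [NS]: N:car3-GO,E:wait,S:car6-GO,W:wait | queues: N=1 E=2 S=1 W=2
Step 2 [NS]: N:car5-GO,E:wait,S:car8-GO,W:wait | queues: N=0 E=2 S=0 W=2
Step 3 [NS]: N:empty,E:wait,S:empty,W:wait | queues: N=0 E=2 S=0 W=2
Cars crossed by step 3: 4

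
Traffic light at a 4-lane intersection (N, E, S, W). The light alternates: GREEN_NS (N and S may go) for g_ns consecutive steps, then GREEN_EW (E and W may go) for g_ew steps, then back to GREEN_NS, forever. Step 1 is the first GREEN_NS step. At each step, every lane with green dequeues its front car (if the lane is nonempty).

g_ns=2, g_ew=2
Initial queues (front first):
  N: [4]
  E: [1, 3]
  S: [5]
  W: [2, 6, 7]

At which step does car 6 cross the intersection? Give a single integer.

Step 1 [NS]: N:car4-GO,E:wait,S:car5-GO,W:wait | queues: N=0 E=2 S=0 W=3
Step 2 [NS]: N:empty,E:wait,S:empty,W:wait | queues: N=0 E=2 S=0 W=3
Step 3 [EW]: N:wait,E:car1-GO,S:wait,W:car2-GO | queues: N=0 E=1 S=0 W=2
Step 4 [EW]: N:wait,E:car3-GO,S:wait,W:car6-GO | queues: N=0 E=0 S=0 W=1
Step 5 [NS]: N:empty,E:wait,S:empty,W:wait | queues: N=0 E=0 S=0 W=1
Step 6 [NS]: N:empty,E:wait,S:empty,W:wait | queues: N=0 E=0 S=0 W=1
Step 7 [EW]: N:wait,E:empty,S:wait,W:car7-GO | queues: N=0 E=0 S=0 W=0
Car 6 crosses at step 4

4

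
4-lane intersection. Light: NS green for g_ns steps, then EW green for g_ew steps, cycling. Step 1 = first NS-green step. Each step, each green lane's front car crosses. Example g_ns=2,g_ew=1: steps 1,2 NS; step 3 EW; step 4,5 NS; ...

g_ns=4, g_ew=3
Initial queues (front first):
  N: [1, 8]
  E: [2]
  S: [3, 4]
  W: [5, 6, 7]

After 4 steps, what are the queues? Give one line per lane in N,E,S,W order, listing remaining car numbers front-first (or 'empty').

Step 1 [NS]: N:car1-GO,E:wait,S:car3-GO,W:wait | queues: N=1 E=1 S=1 W=3
Step 2 [NS]: N:car8-GO,E:wait,S:car4-GO,W:wait | queues: N=0 E=1 S=0 W=3
Step 3 [NS]: N:empty,E:wait,S:empty,W:wait | queues: N=0 E=1 S=0 W=3
Step 4 [NS]: N:empty,E:wait,S:empty,W:wait | queues: N=0 E=1 S=0 W=3

N: empty
E: 2
S: empty
W: 5 6 7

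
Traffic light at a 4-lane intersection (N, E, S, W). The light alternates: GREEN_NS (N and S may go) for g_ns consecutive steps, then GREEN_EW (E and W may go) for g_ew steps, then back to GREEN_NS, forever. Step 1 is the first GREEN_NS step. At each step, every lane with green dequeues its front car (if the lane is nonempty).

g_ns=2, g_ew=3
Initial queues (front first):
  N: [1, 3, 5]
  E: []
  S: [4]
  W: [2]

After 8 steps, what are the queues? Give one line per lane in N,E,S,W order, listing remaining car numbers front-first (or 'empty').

Step 1 [NS]: N:car1-GO,E:wait,S:car4-GO,W:wait | queues: N=2 E=0 S=0 W=1
Step 2 [NS]: N:car3-GO,E:wait,S:empty,W:wait | queues: N=1 E=0 S=0 W=1
Step 3 [EW]: N:wait,E:empty,S:wait,W:car2-GO | queues: N=1 E=0 S=0 W=0
Step 4 [EW]: N:wait,E:empty,S:wait,W:empty | queues: N=1 E=0 S=0 W=0
Step 5 [EW]: N:wait,E:empty,S:wait,W:empty | queues: N=1 E=0 S=0 W=0
Step 6 [NS]: N:car5-GO,E:wait,S:empty,W:wait | queues: N=0 E=0 S=0 W=0

N: empty
E: empty
S: empty
W: empty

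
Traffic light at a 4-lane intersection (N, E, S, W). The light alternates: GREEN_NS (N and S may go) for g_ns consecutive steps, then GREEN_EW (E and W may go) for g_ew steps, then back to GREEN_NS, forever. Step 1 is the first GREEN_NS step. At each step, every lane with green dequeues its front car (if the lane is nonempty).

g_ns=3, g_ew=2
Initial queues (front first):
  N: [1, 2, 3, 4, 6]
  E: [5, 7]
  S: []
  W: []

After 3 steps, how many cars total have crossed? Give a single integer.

Step 1 [NS]: N:car1-GO,E:wait,S:empty,W:wait | queues: N=4 E=2 S=0 W=0
Step 2 [NS]: N:car2-GO,E:wait,S:empty,W:wait | queues: N=3 E=2 S=0 W=0
Step 3 [NS]: N:car3-GO,E:wait,S:empty,W:wait | queues: N=2 E=2 S=0 W=0
Cars crossed by step 3: 3

Answer: 3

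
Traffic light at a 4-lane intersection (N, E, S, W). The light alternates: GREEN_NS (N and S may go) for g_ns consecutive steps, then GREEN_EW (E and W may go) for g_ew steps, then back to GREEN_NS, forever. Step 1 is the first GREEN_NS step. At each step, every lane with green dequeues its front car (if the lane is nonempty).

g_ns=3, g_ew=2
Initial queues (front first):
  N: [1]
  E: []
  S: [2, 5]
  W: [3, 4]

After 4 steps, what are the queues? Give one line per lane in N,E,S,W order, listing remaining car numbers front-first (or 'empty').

Step 1 [NS]: N:car1-GO,E:wait,S:car2-GO,W:wait | queues: N=0 E=0 S=1 W=2
Step 2 [NS]: N:empty,E:wait,S:car5-GO,W:wait | queues: N=0 E=0 S=0 W=2
Step 3 [NS]: N:empty,E:wait,S:empty,W:wait | queues: N=0 E=0 S=0 W=2
Step 4 [EW]: N:wait,E:empty,S:wait,W:car3-GO | queues: N=0 E=0 S=0 W=1

N: empty
E: empty
S: empty
W: 4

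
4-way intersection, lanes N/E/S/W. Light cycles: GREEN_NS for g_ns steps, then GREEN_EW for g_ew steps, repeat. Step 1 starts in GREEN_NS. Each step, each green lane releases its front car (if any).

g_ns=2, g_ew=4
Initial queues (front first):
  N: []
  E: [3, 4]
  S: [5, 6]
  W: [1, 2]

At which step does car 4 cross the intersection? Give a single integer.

Step 1 [NS]: N:empty,E:wait,S:car5-GO,W:wait | queues: N=0 E=2 S=1 W=2
Step 2 [NS]: N:empty,E:wait,S:car6-GO,W:wait | queues: N=0 E=2 S=0 W=2
Step 3 [EW]: N:wait,E:car3-GO,S:wait,W:car1-GO | queues: N=0 E=1 S=0 W=1
Step 4 [EW]: N:wait,E:car4-GO,S:wait,W:car2-GO | queues: N=0 E=0 S=0 W=0
Car 4 crosses at step 4

4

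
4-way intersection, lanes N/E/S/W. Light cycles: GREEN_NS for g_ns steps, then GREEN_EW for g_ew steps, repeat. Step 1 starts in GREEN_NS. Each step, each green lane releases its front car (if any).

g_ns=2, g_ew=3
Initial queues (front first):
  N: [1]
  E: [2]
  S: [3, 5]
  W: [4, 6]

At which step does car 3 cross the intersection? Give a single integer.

Step 1 [NS]: N:car1-GO,E:wait,S:car3-GO,W:wait | queues: N=0 E=1 S=1 W=2
Step 2 [NS]: N:empty,E:wait,S:car5-GO,W:wait | queues: N=0 E=1 S=0 W=2
Step 3 [EW]: N:wait,E:car2-GO,S:wait,W:car4-GO | queues: N=0 E=0 S=0 W=1
Step 4 [EW]: N:wait,E:empty,S:wait,W:car6-GO | queues: N=0 E=0 S=0 W=0
Car 3 crosses at step 1

1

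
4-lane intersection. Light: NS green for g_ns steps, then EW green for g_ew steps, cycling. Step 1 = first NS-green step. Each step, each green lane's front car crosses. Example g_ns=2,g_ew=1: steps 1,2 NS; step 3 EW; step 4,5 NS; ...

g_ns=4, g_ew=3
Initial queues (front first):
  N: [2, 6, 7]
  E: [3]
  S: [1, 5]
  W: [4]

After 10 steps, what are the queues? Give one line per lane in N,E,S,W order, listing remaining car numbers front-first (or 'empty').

Step 1 [NS]: N:car2-GO,E:wait,S:car1-GO,W:wait | queues: N=2 E=1 S=1 W=1
Step 2 [NS]: N:car6-GO,E:wait,S:car5-GO,W:wait | queues: N=1 E=1 S=0 W=1
Step 3 [NS]: N:car7-GO,E:wait,S:empty,W:wait | queues: N=0 E=1 S=0 W=1
Step 4 [NS]: N:empty,E:wait,S:empty,W:wait | queues: N=0 E=1 S=0 W=1
Step 5 [EW]: N:wait,E:car3-GO,S:wait,W:car4-GO | queues: N=0 E=0 S=0 W=0

N: empty
E: empty
S: empty
W: empty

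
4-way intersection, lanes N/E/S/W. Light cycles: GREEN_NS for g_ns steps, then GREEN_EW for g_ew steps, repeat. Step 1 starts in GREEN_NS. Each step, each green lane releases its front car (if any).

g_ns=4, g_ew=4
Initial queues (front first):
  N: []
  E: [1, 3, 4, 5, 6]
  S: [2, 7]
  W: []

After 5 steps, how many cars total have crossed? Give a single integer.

Step 1 [NS]: N:empty,E:wait,S:car2-GO,W:wait | queues: N=0 E=5 S=1 W=0
Step 2 [NS]: N:empty,E:wait,S:car7-GO,W:wait | queues: N=0 E=5 S=0 W=0
Step 3 [NS]: N:empty,E:wait,S:empty,W:wait | queues: N=0 E=5 S=0 W=0
Step 4 [NS]: N:empty,E:wait,S:empty,W:wait | queues: N=0 E=5 S=0 W=0
Step 5 [EW]: N:wait,E:car1-GO,S:wait,W:empty | queues: N=0 E=4 S=0 W=0
Cars crossed by step 5: 3

Answer: 3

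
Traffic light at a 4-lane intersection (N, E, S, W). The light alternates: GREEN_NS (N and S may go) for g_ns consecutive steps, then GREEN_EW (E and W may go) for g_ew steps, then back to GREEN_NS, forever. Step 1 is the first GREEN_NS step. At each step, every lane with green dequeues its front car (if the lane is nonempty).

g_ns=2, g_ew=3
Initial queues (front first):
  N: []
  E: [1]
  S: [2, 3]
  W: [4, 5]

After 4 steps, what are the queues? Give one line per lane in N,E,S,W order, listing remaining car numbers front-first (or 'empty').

Step 1 [NS]: N:empty,E:wait,S:car2-GO,W:wait | queues: N=0 E=1 S=1 W=2
Step 2 [NS]: N:empty,E:wait,S:car3-GO,W:wait | queues: N=0 E=1 S=0 W=2
Step 3 [EW]: N:wait,E:car1-GO,S:wait,W:car4-GO | queues: N=0 E=0 S=0 W=1
Step 4 [EW]: N:wait,E:empty,S:wait,W:car5-GO | queues: N=0 E=0 S=0 W=0

N: empty
E: empty
S: empty
W: empty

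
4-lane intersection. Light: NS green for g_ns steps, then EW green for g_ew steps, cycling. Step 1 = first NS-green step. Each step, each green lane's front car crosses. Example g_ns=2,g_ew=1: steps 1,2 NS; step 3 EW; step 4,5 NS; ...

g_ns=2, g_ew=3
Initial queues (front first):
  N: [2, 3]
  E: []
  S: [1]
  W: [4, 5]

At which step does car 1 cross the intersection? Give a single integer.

Step 1 [NS]: N:car2-GO,E:wait,S:car1-GO,W:wait | queues: N=1 E=0 S=0 W=2
Step 2 [NS]: N:car3-GO,E:wait,S:empty,W:wait | queues: N=0 E=0 S=0 W=2
Step 3 [EW]: N:wait,E:empty,S:wait,W:car4-GO | queues: N=0 E=0 S=0 W=1
Step 4 [EW]: N:wait,E:empty,S:wait,W:car5-GO | queues: N=0 E=0 S=0 W=0
Car 1 crosses at step 1

1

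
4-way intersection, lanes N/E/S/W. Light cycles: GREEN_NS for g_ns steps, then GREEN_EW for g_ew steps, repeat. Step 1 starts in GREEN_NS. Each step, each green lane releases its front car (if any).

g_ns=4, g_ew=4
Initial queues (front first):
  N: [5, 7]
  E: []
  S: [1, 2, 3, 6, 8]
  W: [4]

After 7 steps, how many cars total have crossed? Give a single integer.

Answer: 7

Derivation:
Step 1 [NS]: N:car5-GO,E:wait,S:car1-GO,W:wait | queues: N=1 E=0 S=4 W=1
Step 2 [NS]: N:car7-GO,E:wait,S:car2-GO,W:wait | queues: N=0 E=0 S=3 W=1
Step 3 [NS]: N:empty,E:wait,S:car3-GO,W:wait | queues: N=0 E=0 S=2 W=1
Step 4 [NS]: N:empty,E:wait,S:car6-GO,W:wait | queues: N=0 E=0 S=1 W=1
Step 5 [EW]: N:wait,E:empty,S:wait,W:car4-GO | queues: N=0 E=0 S=1 W=0
Step 6 [EW]: N:wait,E:empty,S:wait,W:empty | queues: N=0 E=0 S=1 W=0
Step 7 [EW]: N:wait,E:empty,S:wait,W:empty | queues: N=0 E=0 S=1 W=0
Cars crossed by step 7: 7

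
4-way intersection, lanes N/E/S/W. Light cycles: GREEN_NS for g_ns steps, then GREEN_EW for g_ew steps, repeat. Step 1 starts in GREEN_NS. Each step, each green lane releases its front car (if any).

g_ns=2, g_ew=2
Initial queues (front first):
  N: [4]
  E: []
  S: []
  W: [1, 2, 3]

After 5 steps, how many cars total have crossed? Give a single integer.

Answer: 3

Derivation:
Step 1 [NS]: N:car4-GO,E:wait,S:empty,W:wait | queues: N=0 E=0 S=0 W=3
Step 2 [NS]: N:empty,E:wait,S:empty,W:wait | queues: N=0 E=0 S=0 W=3
Step 3 [EW]: N:wait,E:empty,S:wait,W:car1-GO | queues: N=0 E=0 S=0 W=2
Step 4 [EW]: N:wait,E:empty,S:wait,W:car2-GO | queues: N=0 E=0 S=0 W=1
Step 5 [NS]: N:empty,E:wait,S:empty,W:wait | queues: N=0 E=0 S=0 W=1
Cars crossed by step 5: 3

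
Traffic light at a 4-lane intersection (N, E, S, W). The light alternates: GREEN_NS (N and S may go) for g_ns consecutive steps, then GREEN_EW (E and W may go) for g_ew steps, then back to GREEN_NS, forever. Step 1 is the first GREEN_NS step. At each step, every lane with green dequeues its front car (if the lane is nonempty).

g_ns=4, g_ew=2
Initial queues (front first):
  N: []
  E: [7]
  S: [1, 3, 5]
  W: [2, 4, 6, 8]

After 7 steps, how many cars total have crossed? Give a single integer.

Answer: 6

Derivation:
Step 1 [NS]: N:empty,E:wait,S:car1-GO,W:wait | queues: N=0 E=1 S=2 W=4
Step 2 [NS]: N:empty,E:wait,S:car3-GO,W:wait | queues: N=0 E=1 S=1 W=4
Step 3 [NS]: N:empty,E:wait,S:car5-GO,W:wait | queues: N=0 E=1 S=0 W=4
Step 4 [NS]: N:empty,E:wait,S:empty,W:wait | queues: N=0 E=1 S=0 W=4
Step 5 [EW]: N:wait,E:car7-GO,S:wait,W:car2-GO | queues: N=0 E=0 S=0 W=3
Step 6 [EW]: N:wait,E:empty,S:wait,W:car4-GO | queues: N=0 E=0 S=0 W=2
Step 7 [NS]: N:empty,E:wait,S:empty,W:wait | queues: N=0 E=0 S=0 W=2
Cars crossed by step 7: 6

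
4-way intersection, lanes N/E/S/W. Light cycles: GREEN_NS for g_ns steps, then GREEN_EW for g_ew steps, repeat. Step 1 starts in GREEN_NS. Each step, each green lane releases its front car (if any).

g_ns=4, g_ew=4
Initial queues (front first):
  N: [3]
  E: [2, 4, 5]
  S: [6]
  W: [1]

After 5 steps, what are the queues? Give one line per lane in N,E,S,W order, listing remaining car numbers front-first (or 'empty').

Step 1 [NS]: N:car3-GO,E:wait,S:car6-GO,W:wait | queues: N=0 E=3 S=0 W=1
Step 2 [NS]: N:empty,E:wait,S:empty,W:wait | queues: N=0 E=3 S=0 W=1
Step 3 [NS]: N:empty,E:wait,S:empty,W:wait | queues: N=0 E=3 S=0 W=1
Step 4 [NS]: N:empty,E:wait,S:empty,W:wait | queues: N=0 E=3 S=0 W=1
Step 5 [EW]: N:wait,E:car2-GO,S:wait,W:car1-GO | queues: N=0 E=2 S=0 W=0

N: empty
E: 4 5
S: empty
W: empty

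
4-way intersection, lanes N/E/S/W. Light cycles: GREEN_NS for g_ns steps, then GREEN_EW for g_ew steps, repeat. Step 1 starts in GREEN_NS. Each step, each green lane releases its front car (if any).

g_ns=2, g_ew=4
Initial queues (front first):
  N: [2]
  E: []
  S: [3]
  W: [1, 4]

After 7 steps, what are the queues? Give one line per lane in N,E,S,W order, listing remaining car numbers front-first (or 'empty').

Step 1 [NS]: N:car2-GO,E:wait,S:car3-GO,W:wait | queues: N=0 E=0 S=0 W=2
Step 2 [NS]: N:empty,E:wait,S:empty,W:wait | queues: N=0 E=0 S=0 W=2
Step 3 [EW]: N:wait,E:empty,S:wait,W:car1-GO | queues: N=0 E=0 S=0 W=1
Step 4 [EW]: N:wait,E:empty,S:wait,W:car4-GO | queues: N=0 E=0 S=0 W=0

N: empty
E: empty
S: empty
W: empty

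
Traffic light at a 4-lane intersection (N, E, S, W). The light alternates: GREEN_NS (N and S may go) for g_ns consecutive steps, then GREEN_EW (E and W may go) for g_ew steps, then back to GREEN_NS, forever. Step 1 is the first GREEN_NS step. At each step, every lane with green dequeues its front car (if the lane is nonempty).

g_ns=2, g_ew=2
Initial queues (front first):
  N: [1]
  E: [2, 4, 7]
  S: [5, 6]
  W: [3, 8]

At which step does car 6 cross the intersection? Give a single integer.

Step 1 [NS]: N:car1-GO,E:wait,S:car5-GO,W:wait | queues: N=0 E=3 S=1 W=2
Step 2 [NS]: N:empty,E:wait,S:car6-GO,W:wait | queues: N=0 E=3 S=0 W=2
Step 3 [EW]: N:wait,E:car2-GO,S:wait,W:car3-GO | queues: N=0 E=2 S=0 W=1
Step 4 [EW]: N:wait,E:car4-GO,S:wait,W:car8-GO | queues: N=0 E=1 S=0 W=0
Step 5 [NS]: N:empty,E:wait,S:empty,W:wait | queues: N=0 E=1 S=0 W=0
Step 6 [NS]: N:empty,E:wait,S:empty,W:wait | queues: N=0 E=1 S=0 W=0
Step 7 [EW]: N:wait,E:car7-GO,S:wait,W:empty | queues: N=0 E=0 S=0 W=0
Car 6 crosses at step 2

2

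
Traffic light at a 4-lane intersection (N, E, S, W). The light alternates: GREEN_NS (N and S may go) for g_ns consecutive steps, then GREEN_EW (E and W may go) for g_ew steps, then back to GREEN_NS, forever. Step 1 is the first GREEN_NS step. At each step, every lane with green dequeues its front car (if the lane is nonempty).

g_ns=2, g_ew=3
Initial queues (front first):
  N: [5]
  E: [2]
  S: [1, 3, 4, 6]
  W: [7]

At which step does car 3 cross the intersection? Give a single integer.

Step 1 [NS]: N:car5-GO,E:wait,S:car1-GO,W:wait | queues: N=0 E=1 S=3 W=1
Step 2 [NS]: N:empty,E:wait,S:car3-GO,W:wait | queues: N=0 E=1 S=2 W=1
Step 3 [EW]: N:wait,E:car2-GO,S:wait,W:car7-GO | queues: N=0 E=0 S=2 W=0
Step 4 [EW]: N:wait,E:empty,S:wait,W:empty | queues: N=0 E=0 S=2 W=0
Step 5 [EW]: N:wait,E:empty,S:wait,W:empty | queues: N=0 E=0 S=2 W=0
Step 6 [NS]: N:empty,E:wait,S:car4-GO,W:wait | queues: N=0 E=0 S=1 W=0
Step 7 [NS]: N:empty,E:wait,S:car6-GO,W:wait | queues: N=0 E=0 S=0 W=0
Car 3 crosses at step 2

2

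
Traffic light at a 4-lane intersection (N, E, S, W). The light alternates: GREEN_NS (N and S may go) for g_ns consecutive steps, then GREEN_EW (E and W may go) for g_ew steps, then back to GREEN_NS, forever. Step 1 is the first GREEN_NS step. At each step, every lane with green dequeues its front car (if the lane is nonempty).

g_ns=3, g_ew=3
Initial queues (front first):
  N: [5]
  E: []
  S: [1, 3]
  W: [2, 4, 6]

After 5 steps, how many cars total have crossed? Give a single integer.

Step 1 [NS]: N:car5-GO,E:wait,S:car1-GO,W:wait | queues: N=0 E=0 S=1 W=3
Step 2 [NS]: N:empty,E:wait,S:car3-GO,W:wait | queues: N=0 E=0 S=0 W=3
Step 3 [NS]: N:empty,E:wait,S:empty,W:wait | queues: N=0 E=0 S=0 W=3
Step 4 [EW]: N:wait,E:empty,S:wait,W:car2-GO | queues: N=0 E=0 S=0 W=2
Step 5 [EW]: N:wait,E:empty,S:wait,W:car4-GO | queues: N=0 E=0 S=0 W=1
Cars crossed by step 5: 5

Answer: 5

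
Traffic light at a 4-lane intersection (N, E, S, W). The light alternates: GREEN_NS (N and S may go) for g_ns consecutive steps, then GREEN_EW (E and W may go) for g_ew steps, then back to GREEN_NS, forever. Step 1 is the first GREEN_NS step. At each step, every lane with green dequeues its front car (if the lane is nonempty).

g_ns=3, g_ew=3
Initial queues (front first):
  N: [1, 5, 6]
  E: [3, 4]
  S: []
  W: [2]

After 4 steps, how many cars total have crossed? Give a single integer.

Answer: 5

Derivation:
Step 1 [NS]: N:car1-GO,E:wait,S:empty,W:wait | queues: N=2 E=2 S=0 W=1
Step 2 [NS]: N:car5-GO,E:wait,S:empty,W:wait | queues: N=1 E=2 S=0 W=1
Step 3 [NS]: N:car6-GO,E:wait,S:empty,W:wait | queues: N=0 E=2 S=0 W=1
Step 4 [EW]: N:wait,E:car3-GO,S:wait,W:car2-GO | queues: N=0 E=1 S=0 W=0
Cars crossed by step 4: 5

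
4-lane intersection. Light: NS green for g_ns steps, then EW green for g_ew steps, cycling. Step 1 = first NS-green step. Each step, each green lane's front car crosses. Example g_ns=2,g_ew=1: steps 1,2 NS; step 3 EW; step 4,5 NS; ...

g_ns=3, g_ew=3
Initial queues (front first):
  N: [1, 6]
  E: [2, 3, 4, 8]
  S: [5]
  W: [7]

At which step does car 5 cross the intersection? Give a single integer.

Step 1 [NS]: N:car1-GO,E:wait,S:car5-GO,W:wait | queues: N=1 E=4 S=0 W=1
Step 2 [NS]: N:car6-GO,E:wait,S:empty,W:wait | queues: N=0 E=4 S=0 W=1
Step 3 [NS]: N:empty,E:wait,S:empty,W:wait | queues: N=0 E=4 S=0 W=1
Step 4 [EW]: N:wait,E:car2-GO,S:wait,W:car7-GO | queues: N=0 E=3 S=0 W=0
Step 5 [EW]: N:wait,E:car3-GO,S:wait,W:empty | queues: N=0 E=2 S=0 W=0
Step 6 [EW]: N:wait,E:car4-GO,S:wait,W:empty | queues: N=0 E=1 S=0 W=0
Step 7 [NS]: N:empty,E:wait,S:empty,W:wait | queues: N=0 E=1 S=0 W=0
Step 8 [NS]: N:empty,E:wait,S:empty,W:wait | queues: N=0 E=1 S=0 W=0
Step 9 [NS]: N:empty,E:wait,S:empty,W:wait | queues: N=0 E=1 S=0 W=0
Step 10 [EW]: N:wait,E:car8-GO,S:wait,W:empty | queues: N=0 E=0 S=0 W=0
Car 5 crosses at step 1

1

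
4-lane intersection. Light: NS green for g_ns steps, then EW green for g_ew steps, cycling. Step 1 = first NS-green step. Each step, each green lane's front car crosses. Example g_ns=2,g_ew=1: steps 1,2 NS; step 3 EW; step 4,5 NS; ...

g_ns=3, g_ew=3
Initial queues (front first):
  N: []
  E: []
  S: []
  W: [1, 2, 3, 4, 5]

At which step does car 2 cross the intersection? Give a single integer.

Step 1 [NS]: N:empty,E:wait,S:empty,W:wait | queues: N=0 E=0 S=0 W=5
Step 2 [NS]: N:empty,E:wait,S:empty,W:wait | queues: N=0 E=0 S=0 W=5
Step 3 [NS]: N:empty,E:wait,S:empty,W:wait | queues: N=0 E=0 S=0 W=5
Step 4 [EW]: N:wait,E:empty,S:wait,W:car1-GO | queues: N=0 E=0 S=0 W=4
Step 5 [EW]: N:wait,E:empty,S:wait,W:car2-GO | queues: N=0 E=0 S=0 W=3
Step 6 [EW]: N:wait,E:empty,S:wait,W:car3-GO | queues: N=0 E=0 S=0 W=2
Step 7 [NS]: N:empty,E:wait,S:empty,W:wait | queues: N=0 E=0 S=0 W=2
Step 8 [NS]: N:empty,E:wait,S:empty,W:wait | queues: N=0 E=0 S=0 W=2
Step 9 [NS]: N:empty,E:wait,S:empty,W:wait | queues: N=0 E=0 S=0 W=2
Step 10 [EW]: N:wait,E:empty,S:wait,W:car4-GO | queues: N=0 E=0 S=0 W=1
Step 11 [EW]: N:wait,E:empty,S:wait,W:car5-GO | queues: N=0 E=0 S=0 W=0
Car 2 crosses at step 5

5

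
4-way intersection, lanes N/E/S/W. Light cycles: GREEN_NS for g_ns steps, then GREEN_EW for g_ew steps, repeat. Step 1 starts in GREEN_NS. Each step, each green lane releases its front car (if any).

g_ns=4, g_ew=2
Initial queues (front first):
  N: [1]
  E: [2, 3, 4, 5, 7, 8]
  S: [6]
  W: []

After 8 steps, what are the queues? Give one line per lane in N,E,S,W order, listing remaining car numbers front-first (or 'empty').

Step 1 [NS]: N:car1-GO,E:wait,S:car6-GO,W:wait | queues: N=0 E=6 S=0 W=0
Step 2 [NS]: N:empty,E:wait,S:empty,W:wait | queues: N=0 E=6 S=0 W=0
Step 3 [NS]: N:empty,E:wait,S:empty,W:wait | queues: N=0 E=6 S=0 W=0
Step 4 [NS]: N:empty,E:wait,S:empty,W:wait | queues: N=0 E=6 S=0 W=0
Step 5 [EW]: N:wait,E:car2-GO,S:wait,W:empty | queues: N=0 E=5 S=0 W=0
Step 6 [EW]: N:wait,E:car3-GO,S:wait,W:empty | queues: N=0 E=4 S=0 W=0
Step 7 [NS]: N:empty,E:wait,S:empty,W:wait | queues: N=0 E=4 S=0 W=0
Step 8 [NS]: N:empty,E:wait,S:empty,W:wait | queues: N=0 E=4 S=0 W=0

N: empty
E: 4 5 7 8
S: empty
W: empty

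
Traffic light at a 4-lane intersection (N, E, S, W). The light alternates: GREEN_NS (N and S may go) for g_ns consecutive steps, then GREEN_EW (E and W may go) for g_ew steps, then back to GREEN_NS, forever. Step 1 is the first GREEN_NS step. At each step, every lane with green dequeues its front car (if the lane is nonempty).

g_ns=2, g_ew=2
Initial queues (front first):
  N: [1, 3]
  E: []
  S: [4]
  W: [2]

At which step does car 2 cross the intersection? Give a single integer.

Step 1 [NS]: N:car1-GO,E:wait,S:car4-GO,W:wait | queues: N=1 E=0 S=0 W=1
Step 2 [NS]: N:car3-GO,E:wait,S:empty,W:wait | queues: N=0 E=0 S=0 W=1
Step 3 [EW]: N:wait,E:empty,S:wait,W:car2-GO | queues: N=0 E=0 S=0 W=0
Car 2 crosses at step 3

3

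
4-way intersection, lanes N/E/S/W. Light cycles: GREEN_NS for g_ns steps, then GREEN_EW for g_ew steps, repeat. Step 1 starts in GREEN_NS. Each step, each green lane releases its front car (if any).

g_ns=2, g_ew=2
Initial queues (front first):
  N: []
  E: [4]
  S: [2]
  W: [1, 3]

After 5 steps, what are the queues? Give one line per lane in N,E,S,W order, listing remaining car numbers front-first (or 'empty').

Step 1 [NS]: N:empty,E:wait,S:car2-GO,W:wait | queues: N=0 E=1 S=0 W=2
Step 2 [NS]: N:empty,E:wait,S:empty,W:wait | queues: N=0 E=1 S=0 W=2
Step 3 [EW]: N:wait,E:car4-GO,S:wait,W:car1-GO | queues: N=0 E=0 S=0 W=1
Step 4 [EW]: N:wait,E:empty,S:wait,W:car3-GO | queues: N=0 E=0 S=0 W=0

N: empty
E: empty
S: empty
W: empty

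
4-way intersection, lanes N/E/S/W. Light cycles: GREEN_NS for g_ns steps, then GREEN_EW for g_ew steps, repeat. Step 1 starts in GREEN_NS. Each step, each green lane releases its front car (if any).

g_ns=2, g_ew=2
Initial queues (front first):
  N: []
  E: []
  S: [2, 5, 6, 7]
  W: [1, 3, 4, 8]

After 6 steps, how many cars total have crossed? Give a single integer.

Answer: 6

Derivation:
Step 1 [NS]: N:empty,E:wait,S:car2-GO,W:wait | queues: N=0 E=0 S=3 W=4
Step 2 [NS]: N:empty,E:wait,S:car5-GO,W:wait | queues: N=0 E=0 S=2 W=4
Step 3 [EW]: N:wait,E:empty,S:wait,W:car1-GO | queues: N=0 E=0 S=2 W=3
Step 4 [EW]: N:wait,E:empty,S:wait,W:car3-GO | queues: N=0 E=0 S=2 W=2
Step 5 [NS]: N:empty,E:wait,S:car6-GO,W:wait | queues: N=0 E=0 S=1 W=2
Step 6 [NS]: N:empty,E:wait,S:car7-GO,W:wait | queues: N=0 E=0 S=0 W=2
Cars crossed by step 6: 6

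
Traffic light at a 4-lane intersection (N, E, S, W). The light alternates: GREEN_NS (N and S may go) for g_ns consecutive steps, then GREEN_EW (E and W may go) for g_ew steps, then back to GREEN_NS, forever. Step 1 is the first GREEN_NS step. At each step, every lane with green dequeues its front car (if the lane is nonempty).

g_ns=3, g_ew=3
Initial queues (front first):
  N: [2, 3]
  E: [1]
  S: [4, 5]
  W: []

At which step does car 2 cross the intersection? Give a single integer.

Step 1 [NS]: N:car2-GO,E:wait,S:car4-GO,W:wait | queues: N=1 E=1 S=1 W=0
Step 2 [NS]: N:car3-GO,E:wait,S:car5-GO,W:wait | queues: N=0 E=1 S=0 W=0
Step 3 [NS]: N:empty,E:wait,S:empty,W:wait | queues: N=0 E=1 S=0 W=0
Step 4 [EW]: N:wait,E:car1-GO,S:wait,W:empty | queues: N=0 E=0 S=0 W=0
Car 2 crosses at step 1

1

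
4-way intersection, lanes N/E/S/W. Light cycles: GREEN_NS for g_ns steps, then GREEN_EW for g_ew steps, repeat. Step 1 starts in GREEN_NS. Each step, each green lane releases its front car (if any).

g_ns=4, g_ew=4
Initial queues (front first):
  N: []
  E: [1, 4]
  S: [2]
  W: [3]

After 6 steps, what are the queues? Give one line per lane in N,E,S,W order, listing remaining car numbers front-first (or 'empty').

Step 1 [NS]: N:empty,E:wait,S:car2-GO,W:wait | queues: N=0 E=2 S=0 W=1
Step 2 [NS]: N:empty,E:wait,S:empty,W:wait | queues: N=0 E=2 S=0 W=1
Step 3 [NS]: N:empty,E:wait,S:empty,W:wait | queues: N=0 E=2 S=0 W=1
Step 4 [NS]: N:empty,E:wait,S:empty,W:wait | queues: N=0 E=2 S=0 W=1
Step 5 [EW]: N:wait,E:car1-GO,S:wait,W:car3-GO | queues: N=0 E=1 S=0 W=0
Step 6 [EW]: N:wait,E:car4-GO,S:wait,W:empty | queues: N=0 E=0 S=0 W=0

N: empty
E: empty
S: empty
W: empty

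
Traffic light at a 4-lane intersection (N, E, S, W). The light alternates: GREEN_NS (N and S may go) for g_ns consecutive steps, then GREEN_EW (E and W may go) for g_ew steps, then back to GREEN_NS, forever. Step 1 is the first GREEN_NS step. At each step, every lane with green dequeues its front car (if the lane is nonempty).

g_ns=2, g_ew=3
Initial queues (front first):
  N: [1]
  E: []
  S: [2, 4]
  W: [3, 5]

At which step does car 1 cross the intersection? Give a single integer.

Step 1 [NS]: N:car1-GO,E:wait,S:car2-GO,W:wait | queues: N=0 E=0 S=1 W=2
Step 2 [NS]: N:empty,E:wait,S:car4-GO,W:wait | queues: N=0 E=0 S=0 W=2
Step 3 [EW]: N:wait,E:empty,S:wait,W:car3-GO | queues: N=0 E=0 S=0 W=1
Step 4 [EW]: N:wait,E:empty,S:wait,W:car5-GO | queues: N=0 E=0 S=0 W=0
Car 1 crosses at step 1

1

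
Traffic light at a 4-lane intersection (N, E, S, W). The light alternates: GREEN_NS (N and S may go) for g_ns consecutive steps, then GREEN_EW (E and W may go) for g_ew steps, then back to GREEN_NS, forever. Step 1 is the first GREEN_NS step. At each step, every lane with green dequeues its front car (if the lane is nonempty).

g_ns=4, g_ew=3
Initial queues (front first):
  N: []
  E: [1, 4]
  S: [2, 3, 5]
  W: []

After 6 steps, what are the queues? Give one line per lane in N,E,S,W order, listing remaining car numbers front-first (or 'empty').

Step 1 [NS]: N:empty,E:wait,S:car2-GO,W:wait | queues: N=0 E=2 S=2 W=0
Step 2 [NS]: N:empty,E:wait,S:car3-GO,W:wait | queues: N=0 E=2 S=1 W=0
Step 3 [NS]: N:empty,E:wait,S:car5-GO,W:wait | queues: N=0 E=2 S=0 W=0
Step 4 [NS]: N:empty,E:wait,S:empty,W:wait | queues: N=0 E=2 S=0 W=0
Step 5 [EW]: N:wait,E:car1-GO,S:wait,W:empty | queues: N=0 E=1 S=0 W=0
Step 6 [EW]: N:wait,E:car4-GO,S:wait,W:empty | queues: N=0 E=0 S=0 W=0

N: empty
E: empty
S: empty
W: empty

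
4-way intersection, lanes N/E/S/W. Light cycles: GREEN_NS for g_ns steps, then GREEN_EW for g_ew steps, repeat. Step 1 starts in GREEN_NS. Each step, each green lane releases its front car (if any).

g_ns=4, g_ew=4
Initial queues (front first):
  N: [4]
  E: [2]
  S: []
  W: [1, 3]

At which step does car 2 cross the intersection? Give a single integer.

Step 1 [NS]: N:car4-GO,E:wait,S:empty,W:wait | queues: N=0 E=1 S=0 W=2
Step 2 [NS]: N:empty,E:wait,S:empty,W:wait | queues: N=0 E=1 S=0 W=2
Step 3 [NS]: N:empty,E:wait,S:empty,W:wait | queues: N=0 E=1 S=0 W=2
Step 4 [NS]: N:empty,E:wait,S:empty,W:wait | queues: N=0 E=1 S=0 W=2
Step 5 [EW]: N:wait,E:car2-GO,S:wait,W:car1-GO | queues: N=0 E=0 S=0 W=1
Step 6 [EW]: N:wait,E:empty,S:wait,W:car3-GO | queues: N=0 E=0 S=0 W=0
Car 2 crosses at step 5

5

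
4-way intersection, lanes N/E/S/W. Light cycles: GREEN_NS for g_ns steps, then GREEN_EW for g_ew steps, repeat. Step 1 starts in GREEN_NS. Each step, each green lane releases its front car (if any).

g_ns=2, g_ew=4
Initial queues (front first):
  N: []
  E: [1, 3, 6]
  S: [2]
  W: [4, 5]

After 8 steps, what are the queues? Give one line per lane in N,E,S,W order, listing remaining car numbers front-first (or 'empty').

Step 1 [NS]: N:empty,E:wait,S:car2-GO,W:wait | queues: N=0 E=3 S=0 W=2
Step 2 [NS]: N:empty,E:wait,S:empty,W:wait | queues: N=0 E=3 S=0 W=2
Step 3 [EW]: N:wait,E:car1-GO,S:wait,W:car4-GO | queues: N=0 E=2 S=0 W=1
Step 4 [EW]: N:wait,E:car3-GO,S:wait,W:car5-GO | queues: N=0 E=1 S=0 W=0
Step 5 [EW]: N:wait,E:car6-GO,S:wait,W:empty | queues: N=0 E=0 S=0 W=0

N: empty
E: empty
S: empty
W: empty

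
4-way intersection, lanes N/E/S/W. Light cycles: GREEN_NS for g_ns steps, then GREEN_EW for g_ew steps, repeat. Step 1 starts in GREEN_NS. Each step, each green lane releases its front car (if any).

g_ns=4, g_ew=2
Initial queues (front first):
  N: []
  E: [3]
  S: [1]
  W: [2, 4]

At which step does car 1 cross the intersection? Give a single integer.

Step 1 [NS]: N:empty,E:wait,S:car1-GO,W:wait | queues: N=0 E=1 S=0 W=2
Step 2 [NS]: N:empty,E:wait,S:empty,W:wait | queues: N=0 E=1 S=0 W=2
Step 3 [NS]: N:empty,E:wait,S:empty,W:wait | queues: N=0 E=1 S=0 W=2
Step 4 [NS]: N:empty,E:wait,S:empty,W:wait | queues: N=0 E=1 S=0 W=2
Step 5 [EW]: N:wait,E:car3-GO,S:wait,W:car2-GO | queues: N=0 E=0 S=0 W=1
Step 6 [EW]: N:wait,E:empty,S:wait,W:car4-GO | queues: N=0 E=0 S=0 W=0
Car 1 crosses at step 1

1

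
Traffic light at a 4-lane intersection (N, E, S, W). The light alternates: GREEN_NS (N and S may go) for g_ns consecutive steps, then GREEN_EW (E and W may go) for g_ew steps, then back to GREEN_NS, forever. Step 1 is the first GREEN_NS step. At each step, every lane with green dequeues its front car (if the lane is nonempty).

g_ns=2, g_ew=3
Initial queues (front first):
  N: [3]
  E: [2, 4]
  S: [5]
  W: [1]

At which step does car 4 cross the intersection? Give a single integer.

Step 1 [NS]: N:car3-GO,E:wait,S:car5-GO,W:wait | queues: N=0 E=2 S=0 W=1
Step 2 [NS]: N:empty,E:wait,S:empty,W:wait | queues: N=0 E=2 S=0 W=1
Step 3 [EW]: N:wait,E:car2-GO,S:wait,W:car1-GO | queues: N=0 E=1 S=0 W=0
Step 4 [EW]: N:wait,E:car4-GO,S:wait,W:empty | queues: N=0 E=0 S=0 W=0
Car 4 crosses at step 4

4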